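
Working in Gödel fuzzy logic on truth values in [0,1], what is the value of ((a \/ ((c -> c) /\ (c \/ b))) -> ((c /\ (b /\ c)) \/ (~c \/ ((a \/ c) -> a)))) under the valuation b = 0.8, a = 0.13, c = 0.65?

(c -> c): 0.65 ≤ 0.65, so result = 1
(c \/ b) = max(0.65, 0.8) = 0.8
((c -> c) /\ (c \/ b)) = min(1, 0.8) = 0.8
(a \/ ((c -> c) /\ (c \/ b))) = max(0.13, 0.8) = 0.8
(b /\ c) = min(0.8, 0.65) = 0.65
(c /\ (b /\ c)) = min(0.65, 0.65) = 0.65
~c: Gödel ¬ of 0.65 = 0 (operand ≠ 0)
(a \/ c) = max(0.13, 0.65) = 0.65
((a \/ c) -> a): 0.65 > 0.13, so result = 0.13
(~c \/ ((a \/ c) -> a)) = max(0, 0.13) = 0.13
((c /\ (b /\ c)) \/ (~c \/ ((a \/ c) -> a))) = max(0.65, 0.13) = 0.65
((a \/ ((c -> c) /\ (c \/ b))) -> ((c /\ (b /\ c)) \/ (~c \/ ((a \/ c) -> a)))): 0.8 > 0.65, so result = 0.65

0.65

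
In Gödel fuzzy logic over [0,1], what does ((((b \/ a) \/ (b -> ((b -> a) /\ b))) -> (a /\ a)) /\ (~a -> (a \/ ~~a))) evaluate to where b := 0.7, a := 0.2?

(b \/ a) = max(0.7, 0.2) = 0.7
(b -> a): 0.7 > 0.2, so result = 0.2
((b -> a) /\ b) = min(0.2, 0.7) = 0.2
(b -> ((b -> a) /\ b)): 0.7 > 0.2, so result = 0.2
((b \/ a) \/ (b -> ((b -> a) /\ b))) = max(0.7, 0.2) = 0.7
(a /\ a) = min(0.2, 0.2) = 0.2
(((b \/ a) \/ (b -> ((b -> a) /\ b))) -> (a /\ a)): 0.7 > 0.2, so result = 0.2
~a: Gödel ¬ of 0.2 = 0 (operand ≠ 0)
~a: Gödel ¬ of 0.2 = 0 (operand ≠ 0)
~~a: Gödel ¬ of 0 = 1 (operand is 0)
(a \/ ~~a) = max(0.2, 1) = 1
(~a -> (a \/ ~~a)): 0 ≤ 1, so result = 1
((((b \/ a) \/ (b -> ((b -> a) /\ b))) -> (a /\ a)) /\ (~a -> (a \/ ~~a))) = min(0.2, 1) = 0.2

0.20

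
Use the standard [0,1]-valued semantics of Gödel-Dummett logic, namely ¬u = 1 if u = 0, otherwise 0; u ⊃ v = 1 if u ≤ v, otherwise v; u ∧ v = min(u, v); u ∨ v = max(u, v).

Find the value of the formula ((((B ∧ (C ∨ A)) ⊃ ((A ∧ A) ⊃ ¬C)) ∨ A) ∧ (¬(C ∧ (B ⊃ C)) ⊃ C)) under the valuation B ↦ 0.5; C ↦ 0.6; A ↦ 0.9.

0.90

(C ∨ A) = max(0.6, 0.9) = 0.9
(B ∧ (C ∨ A)) = min(0.5, 0.9) = 0.5
(A ∧ A) = min(0.9, 0.9) = 0.9
¬C: Gödel ¬ of 0.6 = 0 (operand ≠ 0)
((A ∧ A) ⊃ ¬C): 0.9 > 0, so result = 0
((B ∧ (C ∨ A)) ⊃ ((A ∧ A) ⊃ ¬C)): 0.5 > 0, so result = 0
(((B ∧ (C ∨ A)) ⊃ ((A ∧ A) ⊃ ¬C)) ∨ A) = max(0, 0.9) = 0.9
(B ⊃ C): 0.5 ≤ 0.6, so result = 1
(C ∧ (B ⊃ C)) = min(0.6, 1) = 0.6
¬(C ∧ (B ⊃ C)): Gödel ¬ of 0.6 = 0 (operand ≠ 0)
(¬(C ∧ (B ⊃ C)) ⊃ C): 0 ≤ 0.6, so result = 1
((((B ∧ (C ∨ A)) ⊃ ((A ∧ A) ⊃ ¬C)) ∨ A) ∧ (¬(C ∧ (B ⊃ C)) ⊃ C)) = min(0.9, 1) = 0.9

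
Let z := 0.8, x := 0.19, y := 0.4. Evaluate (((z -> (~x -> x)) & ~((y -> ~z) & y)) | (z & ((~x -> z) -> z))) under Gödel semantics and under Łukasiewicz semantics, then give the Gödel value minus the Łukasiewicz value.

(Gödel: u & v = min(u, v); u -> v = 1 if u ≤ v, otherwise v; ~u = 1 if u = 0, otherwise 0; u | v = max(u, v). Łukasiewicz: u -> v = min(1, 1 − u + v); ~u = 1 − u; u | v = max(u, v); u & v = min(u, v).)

0.20

Gödel evaluation:
  ~x: Gödel ¬ of 0.19 = 0 (operand ≠ 0)
  (~x -> x): 0 ≤ 0.19, so result = 1
  (z -> (~x -> x)): 0.8 ≤ 1, so result = 1
  ~z: Gödel ¬ of 0.8 = 0 (operand ≠ 0)
  (y -> ~z): 0.4 > 0, so result = 0
  ((y -> ~z) & y) = min(0, 0.4) = 0
  ~((y -> ~z) & y): Gödel ¬ of 0 = 1 (operand is 0)
  ((z -> (~x -> x)) & ~((y -> ~z) & y)) = min(1, 1) = 1
  ~x: Gödel ¬ of 0.19 = 0 (operand ≠ 0)
  (~x -> z): 0 ≤ 0.8, so result = 1
  ((~x -> z) -> z): 1 > 0.8, so result = 0.8
  (z & ((~x -> z) -> z)) = min(0.8, 0.8) = 0.8
  (((z -> (~x -> x)) & ~((y -> ~z) & y)) | (z & ((~x -> z) -> z))) = max(1, 0.8) = 1
  Gödel value = 1
Łukasiewicz evaluation:
  ~x: Łukasiewicz ¬ gives 1 − 0.19 = 0.81
  (~x -> x): min(1, 1 − 0.81 + 0.19) = 0.38
  (z -> (~x -> x)): min(1, 1 − 0.8 + 0.38) = 0.58
  ~z: Łukasiewicz ¬ gives 1 − 0.8 = 0.2
  (y -> ~z): min(1, 1 − 0.4 + 0.2) = 0.8
  ((y -> ~z) & y) = min(0.8, 0.4) = 0.4
  ~((y -> ~z) & y): Łukasiewicz ¬ gives 1 − 0.4 = 0.6
  ((z -> (~x -> x)) & ~((y -> ~z) & y)) = min(0.58, 0.6) = 0.58
  ~x: Łukasiewicz ¬ gives 1 − 0.19 = 0.81
  (~x -> z): min(1, 1 − 0.81 + 0.8) = 0.99
  ((~x -> z) -> z): min(1, 1 − 0.99 + 0.8) = 0.81
  (z & ((~x -> z) -> z)) = min(0.8, 0.81) = 0.8
  (((z -> (~x -> x)) & ~((y -> ~z) & y)) | (z & ((~x -> z) -> z))) = max(0.58, 0.8) = 0.8
  Łukasiewicz value = 0.8
Difference: 1 − 0.8 = 0.20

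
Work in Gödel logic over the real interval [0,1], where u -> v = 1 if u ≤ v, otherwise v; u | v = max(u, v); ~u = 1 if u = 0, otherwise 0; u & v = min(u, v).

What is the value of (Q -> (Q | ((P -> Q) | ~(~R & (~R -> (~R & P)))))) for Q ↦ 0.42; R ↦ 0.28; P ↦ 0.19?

(P -> Q): 0.19 ≤ 0.42, so result = 1
~R: Gödel ¬ of 0.28 = 0 (operand ≠ 0)
~R: Gödel ¬ of 0.28 = 0 (operand ≠ 0)
~R: Gödel ¬ of 0.28 = 0 (operand ≠ 0)
(~R & P) = min(0, 0.19) = 0
(~R -> (~R & P)): 0 ≤ 0, so result = 1
(~R & (~R -> (~R & P))) = min(0, 1) = 0
~(~R & (~R -> (~R & P))): Gödel ¬ of 0 = 1 (operand is 0)
((P -> Q) | ~(~R & (~R -> (~R & P)))) = max(1, 1) = 1
(Q | ((P -> Q) | ~(~R & (~R -> (~R & P))))) = max(0.42, 1) = 1
(Q -> (Q | ((P -> Q) | ~(~R & (~R -> (~R & P)))))): 0.42 ≤ 1, so result = 1

1.00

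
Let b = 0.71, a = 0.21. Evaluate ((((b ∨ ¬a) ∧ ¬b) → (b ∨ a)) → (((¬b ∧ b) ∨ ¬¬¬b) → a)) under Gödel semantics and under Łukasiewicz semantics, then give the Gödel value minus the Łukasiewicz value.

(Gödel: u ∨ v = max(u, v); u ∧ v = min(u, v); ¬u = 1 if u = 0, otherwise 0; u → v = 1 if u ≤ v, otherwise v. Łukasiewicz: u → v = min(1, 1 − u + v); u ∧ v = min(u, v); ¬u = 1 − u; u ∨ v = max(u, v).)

Gödel evaluation:
  ¬a: Gödel ¬ of 0.21 = 0 (operand ≠ 0)
  (b ∨ ¬a) = max(0.71, 0) = 0.71
  ¬b: Gödel ¬ of 0.71 = 0 (operand ≠ 0)
  ((b ∨ ¬a) ∧ ¬b) = min(0.71, 0) = 0
  (b ∨ a) = max(0.71, 0.21) = 0.71
  (((b ∨ ¬a) ∧ ¬b) → (b ∨ a)): 0 ≤ 0.71, so result = 1
  ¬b: Gödel ¬ of 0.71 = 0 (operand ≠ 0)
  (¬b ∧ b) = min(0, 0.71) = 0
  ¬b: Gödel ¬ of 0.71 = 0 (operand ≠ 0)
  ¬¬b: Gödel ¬ of 0 = 1 (operand is 0)
  ¬¬¬b: Gödel ¬ of 1 = 0 (operand ≠ 0)
  ((¬b ∧ b) ∨ ¬¬¬b) = max(0, 0) = 0
  (((¬b ∧ b) ∨ ¬¬¬b) → a): 0 ≤ 0.21, so result = 1
  ((((b ∨ ¬a) ∧ ¬b) → (b ∨ a)) → (((¬b ∧ b) ∨ ¬¬¬b) → a)): 1 ≤ 1, so result = 1
  Gödel value = 1
Łukasiewicz evaluation:
  ¬a: Łukasiewicz ¬ gives 1 − 0.21 = 0.79
  (b ∨ ¬a) = max(0.71, 0.79) = 0.79
  ¬b: Łukasiewicz ¬ gives 1 − 0.71 = 0.29
  ((b ∨ ¬a) ∧ ¬b) = min(0.79, 0.29) = 0.29
  (b ∨ a) = max(0.71, 0.21) = 0.71
  (((b ∨ ¬a) ∧ ¬b) → (b ∨ a)): min(1, 1 − 0.29 + 0.71) = 1
  ¬b: Łukasiewicz ¬ gives 1 − 0.71 = 0.29
  (¬b ∧ b) = min(0.29, 0.71) = 0.29
  ¬b: Łukasiewicz ¬ gives 1 − 0.71 = 0.29
  ¬¬b: Łukasiewicz ¬ gives 1 − 0.29 = 0.71
  ¬¬¬b: Łukasiewicz ¬ gives 1 − 0.71 = 0.29
  ((¬b ∧ b) ∨ ¬¬¬b) = max(0.29, 0.29) = 0.29
  (((¬b ∧ b) ∨ ¬¬¬b) → a): min(1, 1 − 0.29 + 0.21) = 0.92
  ((((b ∨ ¬a) ∧ ¬b) → (b ∨ a)) → (((¬b ∧ b) ∨ ¬¬¬b) → a)): min(1, 1 − 1 + 0.92) = 0.92
  Łukasiewicz value = 0.92
Difference: 1 − 0.92 = 0.08

0.08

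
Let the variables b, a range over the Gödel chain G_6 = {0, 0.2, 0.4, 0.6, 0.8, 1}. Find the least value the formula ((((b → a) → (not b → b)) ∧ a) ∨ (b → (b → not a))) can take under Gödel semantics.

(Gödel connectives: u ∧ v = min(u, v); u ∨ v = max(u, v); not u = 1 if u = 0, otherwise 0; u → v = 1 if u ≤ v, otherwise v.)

0.20

The minimum is attained at b = 0.2, a = 0.2:
  (b → a): 0.2 ≤ 0.2, so result = 1
  not b: Gödel ¬ of 0.2 = 0 (operand ≠ 0)
  (not b → b): 0 ≤ 0.2, so result = 1
  ((b → a) → (not b → b)): 1 ≤ 1, so result = 1
  (((b → a) → (not b → b)) ∧ a) = min(1, 0.2) = 0.2
  not a: Gödel ¬ of 0.2 = 0 (operand ≠ 0)
  (b → not a): 0.2 > 0, so result = 0
  (b → (b → not a)): 0.2 > 0, so result = 0
  ((((b → a) → (not b → b)) ∧ a) ∨ (b → (b → not a))) = max(0.2, 0) = 0.2
Checking all 36 assignments confirms none give a value below 0.20.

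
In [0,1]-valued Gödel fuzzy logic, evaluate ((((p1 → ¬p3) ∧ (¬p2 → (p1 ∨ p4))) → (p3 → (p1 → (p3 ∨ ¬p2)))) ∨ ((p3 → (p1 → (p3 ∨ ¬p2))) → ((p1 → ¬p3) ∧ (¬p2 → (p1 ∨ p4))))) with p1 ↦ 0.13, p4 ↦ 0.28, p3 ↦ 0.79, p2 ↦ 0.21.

1.00

¬p3: Gödel ¬ of 0.79 = 0 (operand ≠ 0)
(p1 → ¬p3): 0.13 > 0, so result = 0
¬p2: Gödel ¬ of 0.21 = 0 (operand ≠ 0)
(p1 ∨ p4) = max(0.13, 0.28) = 0.28
(¬p2 → (p1 ∨ p4)): 0 ≤ 0.28, so result = 1
((p1 → ¬p3) ∧ (¬p2 → (p1 ∨ p4))) = min(0, 1) = 0
¬p2: Gödel ¬ of 0.21 = 0 (operand ≠ 0)
(p3 ∨ ¬p2) = max(0.79, 0) = 0.79
(p1 → (p3 ∨ ¬p2)): 0.13 ≤ 0.79, so result = 1
(p3 → (p1 → (p3 ∨ ¬p2))): 0.79 ≤ 1, so result = 1
(((p1 → ¬p3) ∧ (¬p2 → (p1 ∨ p4))) → (p3 → (p1 → (p3 ∨ ¬p2)))): 0 ≤ 1, so result = 1
¬p2: Gödel ¬ of 0.21 = 0 (operand ≠ 0)
(p3 ∨ ¬p2) = max(0.79, 0) = 0.79
(p1 → (p3 ∨ ¬p2)): 0.13 ≤ 0.79, so result = 1
(p3 → (p1 → (p3 ∨ ¬p2))): 0.79 ≤ 1, so result = 1
¬p3: Gödel ¬ of 0.79 = 0 (operand ≠ 0)
(p1 → ¬p3): 0.13 > 0, so result = 0
¬p2: Gödel ¬ of 0.21 = 0 (operand ≠ 0)
(p1 ∨ p4) = max(0.13, 0.28) = 0.28
(¬p2 → (p1 ∨ p4)): 0 ≤ 0.28, so result = 1
((p1 → ¬p3) ∧ (¬p2 → (p1 ∨ p4))) = min(0, 1) = 0
((p3 → (p1 → (p3 ∨ ¬p2))) → ((p1 → ¬p3) ∧ (¬p2 → (p1 ∨ p4)))): 1 > 0, so result = 0
((((p1 → ¬p3) ∧ (¬p2 → (p1 ∨ p4))) → (p3 → (p1 → (p3 ∨ ¬p2)))) ∨ ((p3 → (p1 → (p3 ∨ ¬p2))) → ((p1 → ¬p3) ∧ (¬p2 → (p1 ∨ p4))))) = max(1, 0) = 1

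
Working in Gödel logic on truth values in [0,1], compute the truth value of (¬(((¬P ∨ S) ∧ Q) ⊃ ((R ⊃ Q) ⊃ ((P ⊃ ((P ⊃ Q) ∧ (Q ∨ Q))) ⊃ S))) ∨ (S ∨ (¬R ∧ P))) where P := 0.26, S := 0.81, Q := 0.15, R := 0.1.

0.81

¬P: Gödel ¬ of 0.26 = 0 (operand ≠ 0)
(¬P ∨ S) = max(0, 0.81) = 0.81
((¬P ∨ S) ∧ Q) = min(0.81, 0.15) = 0.15
(R ⊃ Q): 0.1 ≤ 0.15, so result = 1
(P ⊃ Q): 0.26 > 0.15, so result = 0.15
(Q ∨ Q) = max(0.15, 0.15) = 0.15
((P ⊃ Q) ∧ (Q ∨ Q)) = min(0.15, 0.15) = 0.15
(P ⊃ ((P ⊃ Q) ∧ (Q ∨ Q))): 0.26 > 0.15, so result = 0.15
((P ⊃ ((P ⊃ Q) ∧ (Q ∨ Q))) ⊃ S): 0.15 ≤ 0.81, so result = 1
((R ⊃ Q) ⊃ ((P ⊃ ((P ⊃ Q) ∧ (Q ∨ Q))) ⊃ S)): 1 ≤ 1, so result = 1
(((¬P ∨ S) ∧ Q) ⊃ ((R ⊃ Q) ⊃ ((P ⊃ ((P ⊃ Q) ∧ (Q ∨ Q))) ⊃ S))): 0.15 ≤ 1, so result = 1
¬(((¬P ∨ S) ∧ Q) ⊃ ((R ⊃ Q) ⊃ ((P ⊃ ((P ⊃ Q) ∧ (Q ∨ Q))) ⊃ S))): Gödel ¬ of 1 = 0 (operand ≠ 0)
¬R: Gödel ¬ of 0.1 = 0 (operand ≠ 0)
(¬R ∧ P) = min(0, 0.26) = 0
(S ∨ (¬R ∧ P)) = max(0.81, 0) = 0.81
(¬(((¬P ∨ S) ∧ Q) ⊃ ((R ⊃ Q) ⊃ ((P ⊃ ((P ⊃ Q) ∧ (Q ∨ Q))) ⊃ S))) ∨ (S ∨ (¬R ∧ P))) = max(0, 0.81) = 0.81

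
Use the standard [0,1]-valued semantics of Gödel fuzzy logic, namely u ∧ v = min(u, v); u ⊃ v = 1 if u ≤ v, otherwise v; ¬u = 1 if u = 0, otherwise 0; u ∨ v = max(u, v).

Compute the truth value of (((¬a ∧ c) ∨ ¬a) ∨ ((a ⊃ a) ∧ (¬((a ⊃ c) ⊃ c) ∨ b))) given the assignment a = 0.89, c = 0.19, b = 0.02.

0.02

¬a: Gödel ¬ of 0.89 = 0 (operand ≠ 0)
(¬a ∧ c) = min(0, 0.19) = 0
¬a: Gödel ¬ of 0.89 = 0 (operand ≠ 0)
((¬a ∧ c) ∨ ¬a) = max(0, 0) = 0
(a ⊃ a): 0.89 ≤ 0.89, so result = 1
(a ⊃ c): 0.89 > 0.19, so result = 0.19
((a ⊃ c) ⊃ c): 0.19 ≤ 0.19, so result = 1
¬((a ⊃ c) ⊃ c): Gödel ¬ of 1 = 0 (operand ≠ 0)
(¬((a ⊃ c) ⊃ c) ∨ b) = max(0, 0.02) = 0.02
((a ⊃ a) ∧ (¬((a ⊃ c) ⊃ c) ∨ b)) = min(1, 0.02) = 0.02
(((¬a ∧ c) ∨ ¬a) ∨ ((a ⊃ a) ∧ (¬((a ⊃ c) ⊃ c) ∨ b))) = max(0, 0.02) = 0.02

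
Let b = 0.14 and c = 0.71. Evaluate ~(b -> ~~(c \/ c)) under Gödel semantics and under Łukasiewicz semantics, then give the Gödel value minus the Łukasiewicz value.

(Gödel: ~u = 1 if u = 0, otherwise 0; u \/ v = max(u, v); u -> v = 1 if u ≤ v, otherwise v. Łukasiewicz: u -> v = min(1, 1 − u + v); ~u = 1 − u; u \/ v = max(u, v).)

Gödel evaluation:
  (c \/ c) = max(0.71, 0.71) = 0.71
  ~(c \/ c): Gödel ¬ of 0.71 = 0 (operand ≠ 0)
  ~~(c \/ c): Gödel ¬ of 0 = 1 (operand is 0)
  (b -> ~~(c \/ c)): 0.14 ≤ 1, so result = 1
  ~(b -> ~~(c \/ c)): Gödel ¬ of 1 = 0 (operand ≠ 0)
  Gödel value = 0
Łukasiewicz evaluation:
  (c \/ c) = max(0.71, 0.71) = 0.71
  ~(c \/ c): Łukasiewicz ¬ gives 1 − 0.71 = 0.29
  ~~(c \/ c): Łukasiewicz ¬ gives 1 − 0.29 = 0.71
  (b -> ~~(c \/ c)): min(1, 1 − 0.14 + 0.71) = 1
  ~(b -> ~~(c \/ c)): Łukasiewicz ¬ gives 1 − 1 = 0
  Łukasiewicz value = 0
Difference: 0 − 0 = 0.00

0.00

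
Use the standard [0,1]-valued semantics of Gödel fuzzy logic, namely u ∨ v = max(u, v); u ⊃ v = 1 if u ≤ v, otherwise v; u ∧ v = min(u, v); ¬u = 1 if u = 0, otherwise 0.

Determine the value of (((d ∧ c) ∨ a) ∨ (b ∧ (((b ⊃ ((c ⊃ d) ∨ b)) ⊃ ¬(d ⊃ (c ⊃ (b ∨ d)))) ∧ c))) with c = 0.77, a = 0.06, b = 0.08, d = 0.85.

(d ∧ c) = min(0.85, 0.77) = 0.77
((d ∧ c) ∨ a) = max(0.77, 0.06) = 0.77
(c ⊃ d): 0.77 ≤ 0.85, so result = 1
((c ⊃ d) ∨ b) = max(1, 0.08) = 1
(b ⊃ ((c ⊃ d) ∨ b)): 0.08 ≤ 1, so result = 1
(b ∨ d) = max(0.08, 0.85) = 0.85
(c ⊃ (b ∨ d)): 0.77 ≤ 0.85, so result = 1
(d ⊃ (c ⊃ (b ∨ d))): 0.85 ≤ 1, so result = 1
¬(d ⊃ (c ⊃ (b ∨ d))): Gödel ¬ of 1 = 0 (operand ≠ 0)
((b ⊃ ((c ⊃ d) ∨ b)) ⊃ ¬(d ⊃ (c ⊃ (b ∨ d)))): 1 > 0, so result = 0
(((b ⊃ ((c ⊃ d) ∨ b)) ⊃ ¬(d ⊃ (c ⊃ (b ∨ d)))) ∧ c) = min(0, 0.77) = 0
(b ∧ (((b ⊃ ((c ⊃ d) ∨ b)) ⊃ ¬(d ⊃ (c ⊃ (b ∨ d)))) ∧ c)) = min(0.08, 0) = 0
(((d ∧ c) ∨ a) ∨ (b ∧ (((b ⊃ ((c ⊃ d) ∨ b)) ⊃ ¬(d ⊃ (c ⊃ (b ∨ d)))) ∧ c))) = max(0.77, 0) = 0.77

0.77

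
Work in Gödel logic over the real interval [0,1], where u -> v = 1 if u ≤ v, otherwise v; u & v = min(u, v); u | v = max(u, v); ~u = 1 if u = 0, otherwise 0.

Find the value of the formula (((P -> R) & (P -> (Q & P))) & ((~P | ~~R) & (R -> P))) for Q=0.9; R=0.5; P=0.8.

(P -> R): 0.8 > 0.5, so result = 0.5
(Q & P) = min(0.9, 0.8) = 0.8
(P -> (Q & P)): 0.8 ≤ 0.8, so result = 1
((P -> R) & (P -> (Q & P))) = min(0.5, 1) = 0.5
~P: Gödel ¬ of 0.8 = 0 (operand ≠ 0)
~R: Gödel ¬ of 0.5 = 0 (operand ≠ 0)
~~R: Gödel ¬ of 0 = 1 (operand is 0)
(~P | ~~R) = max(0, 1) = 1
(R -> P): 0.5 ≤ 0.8, so result = 1
((~P | ~~R) & (R -> P)) = min(1, 1) = 1
(((P -> R) & (P -> (Q & P))) & ((~P | ~~R) & (R -> P))) = min(0.5, 1) = 0.5

0.50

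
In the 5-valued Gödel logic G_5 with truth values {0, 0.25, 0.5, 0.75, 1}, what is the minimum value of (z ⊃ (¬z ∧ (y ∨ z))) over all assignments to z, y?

0.00

The minimum is attained at z = 0.25, y = 0:
  ¬z: Gödel ¬ of 0.25 = 0 (operand ≠ 0)
  (y ∨ z) = max(0, 0.25) = 0.25
  (¬z ∧ (y ∨ z)) = min(0, 0.25) = 0
  (z ⊃ (¬z ∧ (y ∨ z))): 0.25 > 0, so result = 0
Checking all 25 assignments confirms none give a value below 0.00.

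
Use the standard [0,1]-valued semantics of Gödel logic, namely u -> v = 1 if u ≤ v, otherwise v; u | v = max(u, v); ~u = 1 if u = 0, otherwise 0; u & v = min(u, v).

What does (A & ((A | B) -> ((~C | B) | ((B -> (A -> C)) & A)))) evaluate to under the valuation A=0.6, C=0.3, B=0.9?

0.60

(A | B) = max(0.6, 0.9) = 0.9
~C: Gödel ¬ of 0.3 = 0 (operand ≠ 0)
(~C | B) = max(0, 0.9) = 0.9
(A -> C): 0.6 > 0.3, so result = 0.3
(B -> (A -> C)): 0.9 > 0.3, so result = 0.3
((B -> (A -> C)) & A) = min(0.3, 0.6) = 0.3
((~C | B) | ((B -> (A -> C)) & A)) = max(0.9, 0.3) = 0.9
((A | B) -> ((~C | B) | ((B -> (A -> C)) & A))): 0.9 ≤ 0.9, so result = 1
(A & ((A | B) -> ((~C | B) | ((B -> (A -> C)) & A)))) = min(0.6, 1) = 0.6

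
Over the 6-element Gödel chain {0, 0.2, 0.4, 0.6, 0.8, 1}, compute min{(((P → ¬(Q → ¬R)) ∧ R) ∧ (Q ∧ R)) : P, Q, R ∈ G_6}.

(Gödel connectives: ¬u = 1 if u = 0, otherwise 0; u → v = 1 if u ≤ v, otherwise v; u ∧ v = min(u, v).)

0.00

The minimum is attained at P = 0, Q = 0, R = 0:
  ¬R: Gödel ¬ of 0 = 1 (operand is 0)
  (Q → ¬R): 0 ≤ 1, so result = 1
  ¬(Q → ¬R): Gödel ¬ of 1 = 0 (operand ≠ 0)
  (P → ¬(Q → ¬R)): 0 ≤ 0, so result = 1
  ((P → ¬(Q → ¬R)) ∧ R) = min(1, 0) = 0
  (Q ∧ R) = min(0, 0) = 0
  (((P → ¬(Q → ¬R)) ∧ R) ∧ (Q ∧ R)) = min(0, 0) = 0
Checking all 216 assignments confirms none give a value below 0.00.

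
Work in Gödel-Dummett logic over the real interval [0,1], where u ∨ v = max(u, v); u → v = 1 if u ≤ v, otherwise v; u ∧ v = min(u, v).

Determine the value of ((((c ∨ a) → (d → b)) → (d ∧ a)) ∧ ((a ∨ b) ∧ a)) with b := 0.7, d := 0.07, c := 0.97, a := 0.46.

0.07

(c ∨ a) = max(0.97, 0.46) = 0.97
(d → b): 0.07 ≤ 0.7, so result = 1
((c ∨ a) → (d → b)): 0.97 ≤ 1, so result = 1
(d ∧ a) = min(0.07, 0.46) = 0.07
(((c ∨ a) → (d → b)) → (d ∧ a)): 1 > 0.07, so result = 0.07
(a ∨ b) = max(0.46, 0.7) = 0.7
((a ∨ b) ∧ a) = min(0.7, 0.46) = 0.46
((((c ∨ a) → (d → b)) → (d ∧ a)) ∧ ((a ∨ b) ∧ a)) = min(0.07, 0.46) = 0.07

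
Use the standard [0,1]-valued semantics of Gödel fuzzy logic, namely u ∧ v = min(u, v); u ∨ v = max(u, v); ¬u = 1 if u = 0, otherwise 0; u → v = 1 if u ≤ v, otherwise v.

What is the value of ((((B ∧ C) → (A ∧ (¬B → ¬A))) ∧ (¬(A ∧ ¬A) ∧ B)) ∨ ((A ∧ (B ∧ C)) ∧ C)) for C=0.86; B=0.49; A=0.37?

0.37

(B ∧ C) = min(0.49, 0.86) = 0.49
¬B: Gödel ¬ of 0.49 = 0 (operand ≠ 0)
¬A: Gödel ¬ of 0.37 = 0 (operand ≠ 0)
(¬B → ¬A): 0 ≤ 0, so result = 1
(A ∧ (¬B → ¬A)) = min(0.37, 1) = 0.37
((B ∧ C) → (A ∧ (¬B → ¬A))): 0.49 > 0.37, so result = 0.37
¬A: Gödel ¬ of 0.37 = 0 (operand ≠ 0)
(A ∧ ¬A) = min(0.37, 0) = 0
¬(A ∧ ¬A): Gödel ¬ of 0 = 1 (operand is 0)
(¬(A ∧ ¬A) ∧ B) = min(1, 0.49) = 0.49
(((B ∧ C) → (A ∧ (¬B → ¬A))) ∧ (¬(A ∧ ¬A) ∧ B)) = min(0.37, 0.49) = 0.37
(B ∧ C) = min(0.49, 0.86) = 0.49
(A ∧ (B ∧ C)) = min(0.37, 0.49) = 0.37
((A ∧ (B ∧ C)) ∧ C) = min(0.37, 0.86) = 0.37
((((B ∧ C) → (A ∧ (¬B → ¬A))) ∧ (¬(A ∧ ¬A) ∧ B)) ∨ ((A ∧ (B ∧ C)) ∧ C)) = max(0.37, 0.37) = 0.37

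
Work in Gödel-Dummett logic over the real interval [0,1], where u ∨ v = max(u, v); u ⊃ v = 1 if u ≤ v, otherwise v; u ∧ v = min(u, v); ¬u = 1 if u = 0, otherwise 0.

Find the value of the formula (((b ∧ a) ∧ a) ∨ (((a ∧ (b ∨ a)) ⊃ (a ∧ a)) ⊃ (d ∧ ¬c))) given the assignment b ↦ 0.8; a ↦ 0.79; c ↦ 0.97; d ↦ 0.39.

0.79

(b ∧ a) = min(0.8, 0.79) = 0.79
((b ∧ a) ∧ a) = min(0.79, 0.79) = 0.79
(b ∨ a) = max(0.8, 0.79) = 0.8
(a ∧ (b ∨ a)) = min(0.79, 0.8) = 0.79
(a ∧ a) = min(0.79, 0.79) = 0.79
((a ∧ (b ∨ a)) ⊃ (a ∧ a)): 0.79 ≤ 0.79, so result = 1
¬c: Gödel ¬ of 0.97 = 0 (operand ≠ 0)
(d ∧ ¬c) = min(0.39, 0) = 0
(((a ∧ (b ∨ a)) ⊃ (a ∧ a)) ⊃ (d ∧ ¬c)): 1 > 0, so result = 0
(((b ∧ a) ∧ a) ∨ (((a ∧ (b ∨ a)) ⊃ (a ∧ a)) ⊃ (d ∧ ¬c))) = max(0.79, 0) = 0.79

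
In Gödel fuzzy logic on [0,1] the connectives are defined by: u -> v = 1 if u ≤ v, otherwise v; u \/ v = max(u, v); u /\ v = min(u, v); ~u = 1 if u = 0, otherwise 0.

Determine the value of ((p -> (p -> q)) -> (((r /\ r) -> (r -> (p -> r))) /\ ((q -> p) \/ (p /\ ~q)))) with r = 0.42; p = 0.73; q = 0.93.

(p -> q): 0.73 ≤ 0.93, so result = 1
(p -> (p -> q)): 0.73 ≤ 1, so result = 1
(r /\ r) = min(0.42, 0.42) = 0.42
(p -> r): 0.73 > 0.42, so result = 0.42
(r -> (p -> r)): 0.42 ≤ 0.42, so result = 1
((r /\ r) -> (r -> (p -> r))): 0.42 ≤ 1, so result = 1
(q -> p): 0.93 > 0.73, so result = 0.73
~q: Gödel ¬ of 0.93 = 0 (operand ≠ 0)
(p /\ ~q) = min(0.73, 0) = 0
((q -> p) \/ (p /\ ~q)) = max(0.73, 0) = 0.73
(((r /\ r) -> (r -> (p -> r))) /\ ((q -> p) \/ (p /\ ~q))) = min(1, 0.73) = 0.73
((p -> (p -> q)) -> (((r /\ r) -> (r -> (p -> r))) /\ ((q -> p) \/ (p /\ ~q)))): 1 > 0.73, so result = 0.73

0.73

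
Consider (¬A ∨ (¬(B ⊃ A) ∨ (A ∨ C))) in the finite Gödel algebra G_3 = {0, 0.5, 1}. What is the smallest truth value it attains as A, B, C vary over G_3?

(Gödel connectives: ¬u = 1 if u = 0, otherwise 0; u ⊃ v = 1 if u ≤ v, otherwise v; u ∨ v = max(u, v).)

0.50

The minimum is attained at A = 0.5, B = 0, C = 0:
  ¬A: Gödel ¬ of 0.5 = 0 (operand ≠ 0)
  (B ⊃ A): 0 ≤ 0.5, so result = 1
  ¬(B ⊃ A): Gödel ¬ of 1 = 0 (operand ≠ 0)
  (A ∨ C) = max(0.5, 0) = 0.5
  (¬(B ⊃ A) ∨ (A ∨ C)) = max(0, 0.5) = 0.5
  (¬A ∨ (¬(B ⊃ A) ∨ (A ∨ C))) = max(0, 0.5) = 0.5
Checking all 27 assignments confirms none give a value below 0.50.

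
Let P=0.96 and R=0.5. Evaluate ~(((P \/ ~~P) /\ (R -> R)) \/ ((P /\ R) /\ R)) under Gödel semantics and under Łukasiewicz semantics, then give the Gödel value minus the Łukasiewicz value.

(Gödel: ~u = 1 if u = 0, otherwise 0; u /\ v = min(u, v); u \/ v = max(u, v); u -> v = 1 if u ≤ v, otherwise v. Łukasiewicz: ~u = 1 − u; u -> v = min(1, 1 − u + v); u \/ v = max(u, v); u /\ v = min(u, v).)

-0.04

Gödel evaluation:
  ~P: Gödel ¬ of 0.96 = 0 (operand ≠ 0)
  ~~P: Gödel ¬ of 0 = 1 (operand is 0)
  (P \/ ~~P) = max(0.96, 1) = 1
  (R -> R): 0.5 ≤ 0.5, so result = 1
  ((P \/ ~~P) /\ (R -> R)) = min(1, 1) = 1
  (P /\ R) = min(0.96, 0.5) = 0.5
  ((P /\ R) /\ R) = min(0.5, 0.5) = 0.5
  (((P \/ ~~P) /\ (R -> R)) \/ ((P /\ R) /\ R)) = max(1, 0.5) = 1
  ~(((P \/ ~~P) /\ (R -> R)) \/ ((P /\ R) /\ R)): Gödel ¬ of 1 = 0 (operand ≠ 0)
  Gödel value = 0
Łukasiewicz evaluation:
  ~P: Łukasiewicz ¬ gives 1 − 0.96 = 0.04
  ~~P: Łukasiewicz ¬ gives 1 − 0.04 = 0.96
  (P \/ ~~P) = max(0.96, 0.96) = 0.96
  (R -> R): min(1, 1 − 0.5 + 0.5) = 1
  ((P \/ ~~P) /\ (R -> R)) = min(0.96, 1) = 0.96
  (P /\ R) = min(0.96, 0.5) = 0.5
  ((P /\ R) /\ R) = min(0.5, 0.5) = 0.5
  (((P \/ ~~P) /\ (R -> R)) \/ ((P /\ R) /\ R)) = max(0.96, 0.5) = 0.96
  ~(((P \/ ~~P) /\ (R -> R)) \/ ((P /\ R) /\ R)): Łukasiewicz ¬ gives 1 − 0.96 = 0.04
  Łukasiewicz value = 0.04
Difference: 0 − 0.04 = -0.04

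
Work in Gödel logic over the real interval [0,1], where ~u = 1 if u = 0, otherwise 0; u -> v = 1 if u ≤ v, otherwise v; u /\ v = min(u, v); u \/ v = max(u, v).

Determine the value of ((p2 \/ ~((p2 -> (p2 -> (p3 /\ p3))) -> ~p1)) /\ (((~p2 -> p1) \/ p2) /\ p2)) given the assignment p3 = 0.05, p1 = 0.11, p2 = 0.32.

(p3 /\ p3) = min(0.05, 0.05) = 0.05
(p2 -> (p3 /\ p3)): 0.32 > 0.05, so result = 0.05
(p2 -> (p2 -> (p3 /\ p3))): 0.32 > 0.05, so result = 0.05
~p1: Gödel ¬ of 0.11 = 0 (operand ≠ 0)
((p2 -> (p2 -> (p3 /\ p3))) -> ~p1): 0.05 > 0, so result = 0
~((p2 -> (p2 -> (p3 /\ p3))) -> ~p1): Gödel ¬ of 0 = 1 (operand is 0)
(p2 \/ ~((p2 -> (p2 -> (p3 /\ p3))) -> ~p1)) = max(0.32, 1) = 1
~p2: Gödel ¬ of 0.32 = 0 (operand ≠ 0)
(~p2 -> p1): 0 ≤ 0.11, so result = 1
((~p2 -> p1) \/ p2) = max(1, 0.32) = 1
(((~p2 -> p1) \/ p2) /\ p2) = min(1, 0.32) = 0.32
((p2 \/ ~((p2 -> (p2 -> (p3 /\ p3))) -> ~p1)) /\ (((~p2 -> p1) \/ p2) /\ p2)) = min(1, 0.32) = 0.32

0.32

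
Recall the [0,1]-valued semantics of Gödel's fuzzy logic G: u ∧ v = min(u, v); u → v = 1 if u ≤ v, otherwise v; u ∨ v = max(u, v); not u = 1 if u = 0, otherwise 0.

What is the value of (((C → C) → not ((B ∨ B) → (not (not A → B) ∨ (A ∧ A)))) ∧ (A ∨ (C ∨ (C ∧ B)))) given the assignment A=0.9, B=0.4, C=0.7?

0.00

(C → C): 0.7 ≤ 0.7, so result = 1
(B ∨ B) = max(0.4, 0.4) = 0.4
not A: Gödel ¬ of 0.9 = 0 (operand ≠ 0)
(not A → B): 0 ≤ 0.4, so result = 1
not (not A → B): Gödel ¬ of 1 = 0 (operand ≠ 0)
(A ∧ A) = min(0.9, 0.9) = 0.9
(not (not A → B) ∨ (A ∧ A)) = max(0, 0.9) = 0.9
((B ∨ B) → (not (not A → B) ∨ (A ∧ A))): 0.4 ≤ 0.9, so result = 1
not ((B ∨ B) → (not (not A → B) ∨ (A ∧ A))): Gödel ¬ of 1 = 0 (operand ≠ 0)
((C → C) → not ((B ∨ B) → (not (not A → B) ∨ (A ∧ A)))): 1 > 0, so result = 0
(C ∧ B) = min(0.7, 0.4) = 0.4
(C ∨ (C ∧ B)) = max(0.7, 0.4) = 0.7
(A ∨ (C ∨ (C ∧ B))) = max(0.9, 0.7) = 0.9
(((C → C) → not ((B ∨ B) → (not (not A → B) ∨ (A ∧ A)))) ∧ (A ∨ (C ∨ (C ∧ B)))) = min(0, 0.9) = 0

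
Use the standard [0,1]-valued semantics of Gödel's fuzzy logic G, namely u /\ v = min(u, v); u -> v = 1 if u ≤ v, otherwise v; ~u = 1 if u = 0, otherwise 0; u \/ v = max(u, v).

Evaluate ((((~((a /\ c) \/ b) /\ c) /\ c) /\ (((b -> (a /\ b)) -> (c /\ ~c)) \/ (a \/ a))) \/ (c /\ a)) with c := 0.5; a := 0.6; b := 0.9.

(a /\ c) = min(0.6, 0.5) = 0.5
((a /\ c) \/ b) = max(0.5, 0.9) = 0.9
~((a /\ c) \/ b): Gödel ¬ of 0.9 = 0 (operand ≠ 0)
(~((a /\ c) \/ b) /\ c) = min(0, 0.5) = 0
((~((a /\ c) \/ b) /\ c) /\ c) = min(0, 0.5) = 0
(a /\ b) = min(0.6, 0.9) = 0.6
(b -> (a /\ b)): 0.9 > 0.6, so result = 0.6
~c: Gödel ¬ of 0.5 = 0 (operand ≠ 0)
(c /\ ~c) = min(0.5, 0) = 0
((b -> (a /\ b)) -> (c /\ ~c)): 0.6 > 0, so result = 0
(a \/ a) = max(0.6, 0.6) = 0.6
(((b -> (a /\ b)) -> (c /\ ~c)) \/ (a \/ a)) = max(0, 0.6) = 0.6
(((~((a /\ c) \/ b) /\ c) /\ c) /\ (((b -> (a /\ b)) -> (c /\ ~c)) \/ (a \/ a))) = min(0, 0.6) = 0
(c /\ a) = min(0.5, 0.6) = 0.5
((((~((a /\ c) \/ b) /\ c) /\ c) /\ (((b -> (a /\ b)) -> (c /\ ~c)) \/ (a \/ a))) \/ (c /\ a)) = max(0, 0.5) = 0.5

0.50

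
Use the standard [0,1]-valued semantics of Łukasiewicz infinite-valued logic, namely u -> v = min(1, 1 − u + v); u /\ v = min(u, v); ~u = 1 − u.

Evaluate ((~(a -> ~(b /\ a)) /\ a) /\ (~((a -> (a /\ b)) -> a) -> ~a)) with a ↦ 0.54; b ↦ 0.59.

(b /\ a) = min(0.59, 0.54) = 0.54
~(b /\ a): Łukasiewicz ¬ gives 1 − 0.54 = 0.46
(a -> ~(b /\ a)): min(1, 1 − 0.54 + 0.46) = 0.92
~(a -> ~(b /\ a)): Łukasiewicz ¬ gives 1 − 0.92 = 0.08
(~(a -> ~(b /\ a)) /\ a) = min(0.08, 0.54) = 0.08
(a /\ b) = min(0.54, 0.59) = 0.54
(a -> (a /\ b)): min(1, 1 − 0.54 + 0.54) = 1
((a -> (a /\ b)) -> a): min(1, 1 − 1 + 0.54) = 0.54
~((a -> (a /\ b)) -> a): Łukasiewicz ¬ gives 1 − 0.54 = 0.46
~a: Łukasiewicz ¬ gives 1 − 0.54 = 0.46
(~((a -> (a /\ b)) -> a) -> ~a): min(1, 1 − 0.46 + 0.46) = 1
((~(a -> ~(b /\ a)) /\ a) /\ (~((a -> (a /\ b)) -> a) -> ~a)) = min(0.08, 1) = 0.08

0.08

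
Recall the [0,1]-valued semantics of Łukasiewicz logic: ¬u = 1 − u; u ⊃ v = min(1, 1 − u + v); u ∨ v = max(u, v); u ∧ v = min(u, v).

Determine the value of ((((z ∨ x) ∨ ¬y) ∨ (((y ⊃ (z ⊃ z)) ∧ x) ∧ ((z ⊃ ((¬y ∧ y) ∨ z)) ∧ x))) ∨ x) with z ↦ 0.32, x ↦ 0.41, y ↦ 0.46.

(z ∨ x) = max(0.32, 0.41) = 0.41
¬y: Łukasiewicz ¬ gives 1 − 0.46 = 0.54
((z ∨ x) ∨ ¬y) = max(0.41, 0.54) = 0.54
(z ⊃ z): min(1, 1 − 0.32 + 0.32) = 1
(y ⊃ (z ⊃ z)): min(1, 1 − 0.46 + 1) = 1
((y ⊃ (z ⊃ z)) ∧ x) = min(1, 0.41) = 0.41
¬y: Łukasiewicz ¬ gives 1 − 0.46 = 0.54
(¬y ∧ y) = min(0.54, 0.46) = 0.46
((¬y ∧ y) ∨ z) = max(0.46, 0.32) = 0.46
(z ⊃ ((¬y ∧ y) ∨ z)): min(1, 1 − 0.32 + 0.46) = 1
((z ⊃ ((¬y ∧ y) ∨ z)) ∧ x) = min(1, 0.41) = 0.41
(((y ⊃ (z ⊃ z)) ∧ x) ∧ ((z ⊃ ((¬y ∧ y) ∨ z)) ∧ x)) = min(0.41, 0.41) = 0.41
(((z ∨ x) ∨ ¬y) ∨ (((y ⊃ (z ⊃ z)) ∧ x) ∧ ((z ⊃ ((¬y ∧ y) ∨ z)) ∧ x))) = max(0.54, 0.41) = 0.54
((((z ∨ x) ∨ ¬y) ∨ (((y ⊃ (z ⊃ z)) ∧ x) ∧ ((z ⊃ ((¬y ∧ y) ∨ z)) ∧ x))) ∨ x) = max(0.54, 0.41) = 0.54

0.54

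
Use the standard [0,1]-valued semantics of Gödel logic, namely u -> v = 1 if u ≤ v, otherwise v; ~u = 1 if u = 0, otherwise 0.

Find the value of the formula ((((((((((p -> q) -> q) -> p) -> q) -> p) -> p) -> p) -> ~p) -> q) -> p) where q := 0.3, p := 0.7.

(p -> q): 0.7 > 0.3, so result = 0.3
((p -> q) -> q): 0.3 ≤ 0.3, so result = 1
(((p -> q) -> q) -> p): 1 > 0.7, so result = 0.7
((((p -> q) -> q) -> p) -> q): 0.7 > 0.3, so result = 0.3
(((((p -> q) -> q) -> p) -> q) -> p): 0.3 ≤ 0.7, so result = 1
((((((p -> q) -> q) -> p) -> q) -> p) -> p): 1 > 0.7, so result = 0.7
(((((((p -> q) -> q) -> p) -> q) -> p) -> p) -> p): 0.7 ≤ 0.7, so result = 1
~p: Gödel ¬ of 0.7 = 0 (operand ≠ 0)
((((((((p -> q) -> q) -> p) -> q) -> p) -> p) -> p) -> ~p): 1 > 0, so result = 0
(((((((((p -> q) -> q) -> p) -> q) -> p) -> p) -> p) -> ~p) -> q): 0 ≤ 0.3, so result = 1
((((((((((p -> q) -> q) -> p) -> q) -> p) -> p) -> p) -> ~p) -> q) -> p): 1 > 0.7, so result = 0.7

0.70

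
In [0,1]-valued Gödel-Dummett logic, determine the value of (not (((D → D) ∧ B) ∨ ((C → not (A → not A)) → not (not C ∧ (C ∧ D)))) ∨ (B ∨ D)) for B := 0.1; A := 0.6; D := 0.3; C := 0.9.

(D → D): 0.3 ≤ 0.3, so result = 1
((D → D) ∧ B) = min(1, 0.1) = 0.1
not A: Gödel ¬ of 0.6 = 0 (operand ≠ 0)
(A → not A): 0.6 > 0, so result = 0
not (A → not A): Gödel ¬ of 0 = 1 (operand is 0)
(C → not (A → not A)): 0.9 ≤ 1, so result = 1
not C: Gödel ¬ of 0.9 = 0 (operand ≠ 0)
(C ∧ D) = min(0.9, 0.3) = 0.3
(not C ∧ (C ∧ D)) = min(0, 0.3) = 0
not (not C ∧ (C ∧ D)): Gödel ¬ of 0 = 1 (operand is 0)
((C → not (A → not A)) → not (not C ∧ (C ∧ D))): 1 ≤ 1, so result = 1
(((D → D) ∧ B) ∨ ((C → not (A → not A)) → not (not C ∧ (C ∧ D)))) = max(0.1, 1) = 1
not (((D → D) ∧ B) ∨ ((C → not (A → not A)) → not (not C ∧ (C ∧ D)))): Gödel ¬ of 1 = 0 (operand ≠ 0)
(B ∨ D) = max(0.1, 0.3) = 0.3
(not (((D → D) ∧ B) ∨ ((C → not (A → not A)) → not (not C ∧ (C ∧ D)))) ∨ (B ∨ D)) = max(0, 0.3) = 0.3

0.30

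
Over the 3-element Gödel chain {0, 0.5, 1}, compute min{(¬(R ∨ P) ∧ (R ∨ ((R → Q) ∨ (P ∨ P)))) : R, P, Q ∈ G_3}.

The minimum is attained at R = 0, P = 0.5, Q = 0:
  (R ∨ P) = max(0, 0.5) = 0.5
  ¬(R ∨ P): Gödel ¬ of 0.5 = 0 (operand ≠ 0)
  (R → Q): 0 ≤ 0, so result = 1
  (P ∨ P) = max(0.5, 0.5) = 0.5
  ((R → Q) ∨ (P ∨ P)) = max(1, 0.5) = 1
  (R ∨ ((R → Q) ∨ (P ∨ P))) = max(0, 1) = 1
  (¬(R ∨ P) ∧ (R ∨ ((R → Q) ∨ (P ∨ P)))) = min(0, 1) = 0
Checking all 27 assignments confirms none give a value below 0.00.

0.00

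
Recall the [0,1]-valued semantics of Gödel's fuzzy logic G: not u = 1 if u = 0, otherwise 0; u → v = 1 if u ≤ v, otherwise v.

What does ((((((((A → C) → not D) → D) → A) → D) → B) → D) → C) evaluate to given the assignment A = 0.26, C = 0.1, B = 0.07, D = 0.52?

0.10

(A → C): 0.26 > 0.1, so result = 0.1
not D: Gödel ¬ of 0.52 = 0 (operand ≠ 0)
((A → C) → not D): 0.1 > 0, so result = 0
(((A → C) → not D) → D): 0 ≤ 0.52, so result = 1
((((A → C) → not D) → D) → A): 1 > 0.26, so result = 0.26
(((((A → C) → not D) → D) → A) → D): 0.26 ≤ 0.52, so result = 1
((((((A → C) → not D) → D) → A) → D) → B): 1 > 0.07, so result = 0.07
(((((((A → C) → not D) → D) → A) → D) → B) → D): 0.07 ≤ 0.52, so result = 1
((((((((A → C) → not D) → D) → A) → D) → B) → D) → C): 1 > 0.1, so result = 0.1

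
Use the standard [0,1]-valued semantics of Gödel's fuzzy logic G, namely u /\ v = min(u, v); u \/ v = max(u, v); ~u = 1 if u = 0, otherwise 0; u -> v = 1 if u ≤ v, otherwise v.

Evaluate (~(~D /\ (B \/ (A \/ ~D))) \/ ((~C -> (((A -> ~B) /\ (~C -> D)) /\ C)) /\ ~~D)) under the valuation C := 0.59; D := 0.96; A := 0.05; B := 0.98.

~D: Gödel ¬ of 0.96 = 0 (operand ≠ 0)
~D: Gödel ¬ of 0.96 = 0 (operand ≠ 0)
(A \/ ~D) = max(0.05, 0) = 0.05
(B \/ (A \/ ~D)) = max(0.98, 0.05) = 0.98
(~D /\ (B \/ (A \/ ~D))) = min(0, 0.98) = 0
~(~D /\ (B \/ (A \/ ~D))): Gödel ¬ of 0 = 1 (operand is 0)
~C: Gödel ¬ of 0.59 = 0 (operand ≠ 0)
~B: Gödel ¬ of 0.98 = 0 (operand ≠ 0)
(A -> ~B): 0.05 > 0, so result = 0
~C: Gödel ¬ of 0.59 = 0 (operand ≠ 0)
(~C -> D): 0 ≤ 0.96, so result = 1
((A -> ~B) /\ (~C -> D)) = min(0, 1) = 0
(((A -> ~B) /\ (~C -> D)) /\ C) = min(0, 0.59) = 0
(~C -> (((A -> ~B) /\ (~C -> D)) /\ C)): 0 ≤ 0, so result = 1
~D: Gödel ¬ of 0.96 = 0 (operand ≠ 0)
~~D: Gödel ¬ of 0 = 1 (operand is 0)
((~C -> (((A -> ~B) /\ (~C -> D)) /\ C)) /\ ~~D) = min(1, 1) = 1
(~(~D /\ (B \/ (A \/ ~D))) \/ ((~C -> (((A -> ~B) /\ (~C -> D)) /\ C)) /\ ~~D)) = max(1, 1) = 1

1.00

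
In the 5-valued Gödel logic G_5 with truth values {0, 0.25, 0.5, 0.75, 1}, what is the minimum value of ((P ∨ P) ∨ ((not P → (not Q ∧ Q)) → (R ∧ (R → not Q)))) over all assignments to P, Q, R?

The minimum is attained at P = 0.25, Q = 0, R = 0:
  (P ∨ P) = max(0.25, 0.25) = 0.25
  not P: Gödel ¬ of 0.25 = 0 (operand ≠ 0)
  not Q: Gödel ¬ of 0 = 1 (operand is 0)
  (not Q ∧ Q) = min(1, 0) = 0
  (not P → (not Q ∧ Q)): 0 ≤ 0, so result = 1
  not Q: Gödel ¬ of 0 = 1 (operand is 0)
  (R → not Q): 0 ≤ 1, so result = 1
  (R ∧ (R → not Q)) = min(0, 1) = 0
  ((not P → (not Q ∧ Q)) → (R ∧ (R → not Q))): 1 > 0, so result = 0
  ((P ∨ P) ∨ ((not P → (not Q ∧ Q)) → (R ∧ (R → not Q)))) = max(0.25, 0) = 0.25
Checking all 125 assignments confirms none give a value below 0.25.

0.25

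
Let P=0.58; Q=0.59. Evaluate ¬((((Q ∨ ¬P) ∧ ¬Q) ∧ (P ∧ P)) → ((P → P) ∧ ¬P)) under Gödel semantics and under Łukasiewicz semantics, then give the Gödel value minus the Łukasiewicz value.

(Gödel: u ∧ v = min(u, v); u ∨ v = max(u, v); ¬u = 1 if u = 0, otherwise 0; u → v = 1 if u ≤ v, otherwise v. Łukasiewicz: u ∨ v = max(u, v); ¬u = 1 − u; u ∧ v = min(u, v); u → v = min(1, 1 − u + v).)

0.00

Gödel evaluation:
  ¬P: Gödel ¬ of 0.58 = 0 (operand ≠ 0)
  (Q ∨ ¬P) = max(0.59, 0) = 0.59
  ¬Q: Gödel ¬ of 0.59 = 0 (operand ≠ 0)
  ((Q ∨ ¬P) ∧ ¬Q) = min(0.59, 0) = 0
  (P ∧ P) = min(0.58, 0.58) = 0.58
  (((Q ∨ ¬P) ∧ ¬Q) ∧ (P ∧ P)) = min(0, 0.58) = 0
  (P → P): 0.58 ≤ 0.58, so result = 1
  ¬P: Gödel ¬ of 0.58 = 0 (operand ≠ 0)
  ((P → P) ∧ ¬P) = min(1, 0) = 0
  ((((Q ∨ ¬P) ∧ ¬Q) ∧ (P ∧ P)) → ((P → P) ∧ ¬P)): 0 ≤ 0, so result = 1
  ¬((((Q ∨ ¬P) ∧ ¬Q) ∧ (P ∧ P)) → ((P → P) ∧ ¬P)): Gödel ¬ of 1 = 0 (operand ≠ 0)
  Gödel value = 0
Łukasiewicz evaluation:
  ¬P: Łukasiewicz ¬ gives 1 − 0.58 = 0.42
  (Q ∨ ¬P) = max(0.59, 0.42) = 0.59
  ¬Q: Łukasiewicz ¬ gives 1 − 0.59 = 0.41
  ((Q ∨ ¬P) ∧ ¬Q) = min(0.59, 0.41) = 0.41
  (P ∧ P) = min(0.58, 0.58) = 0.58
  (((Q ∨ ¬P) ∧ ¬Q) ∧ (P ∧ P)) = min(0.41, 0.58) = 0.41
  (P → P): min(1, 1 − 0.58 + 0.58) = 1
  ¬P: Łukasiewicz ¬ gives 1 − 0.58 = 0.42
  ((P → P) ∧ ¬P) = min(1, 0.42) = 0.42
  ((((Q ∨ ¬P) ∧ ¬Q) ∧ (P ∧ P)) → ((P → P) ∧ ¬P)): min(1, 1 − 0.41 + 0.42) = 1
  ¬((((Q ∨ ¬P) ∧ ¬Q) ∧ (P ∧ P)) → ((P → P) ∧ ¬P)): Łukasiewicz ¬ gives 1 − 1 = 0
  Łukasiewicz value = 0
Difference: 0 − 0 = 0.00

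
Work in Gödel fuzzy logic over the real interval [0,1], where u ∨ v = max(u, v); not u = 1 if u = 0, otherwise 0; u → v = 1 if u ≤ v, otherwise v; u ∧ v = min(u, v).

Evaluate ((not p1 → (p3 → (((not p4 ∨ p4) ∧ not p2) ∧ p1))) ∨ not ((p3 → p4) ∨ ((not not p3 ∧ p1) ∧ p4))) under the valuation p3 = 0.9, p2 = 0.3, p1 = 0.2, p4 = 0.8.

not p1: Gödel ¬ of 0.2 = 0 (operand ≠ 0)
not p4: Gödel ¬ of 0.8 = 0 (operand ≠ 0)
(not p4 ∨ p4) = max(0, 0.8) = 0.8
not p2: Gödel ¬ of 0.3 = 0 (operand ≠ 0)
((not p4 ∨ p4) ∧ not p2) = min(0.8, 0) = 0
(((not p4 ∨ p4) ∧ not p2) ∧ p1) = min(0, 0.2) = 0
(p3 → (((not p4 ∨ p4) ∧ not p2) ∧ p1)): 0.9 > 0, so result = 0
(not p1 → (p3 → (((not p4 ∨ p4) ∧ not p2) ∧ p1))): 0 ≤ 0, so result = 1
(p3 → p4): 0.9 > 0.8, so result = 0.8
not p3: Gödel ¬ of 0.9 = 0 (operand ≠ 0)
not not p3: Gödel ¬ of 0 = 1 (operand is 0)
(not not p3 ∧ p1) = min(1, 0.2) = 0.2
((not not p3 ∧ p1) ∧ p4) = min(0.2, 0.8) = 0.2
((p3 → p4) ∨ ((not not p3 ∧ p1) ∧ p4)) = max(0.8, 0.2) = 0.8
not ((p3 → p4) ∨ ((not not p3 ∧ p1) ∧ p4)): Gödel ¬ of 0.8 = 0 (operand ≠ 0)
((not p1 → (p3 → (((not p4 ∨ p4) ∧ not p2) ∧ p1))) ∨ not ((p3 → p4) ∨ ((not not p3 ∧ p1) ∧ p4))) = max(1, 0) = 1

1.00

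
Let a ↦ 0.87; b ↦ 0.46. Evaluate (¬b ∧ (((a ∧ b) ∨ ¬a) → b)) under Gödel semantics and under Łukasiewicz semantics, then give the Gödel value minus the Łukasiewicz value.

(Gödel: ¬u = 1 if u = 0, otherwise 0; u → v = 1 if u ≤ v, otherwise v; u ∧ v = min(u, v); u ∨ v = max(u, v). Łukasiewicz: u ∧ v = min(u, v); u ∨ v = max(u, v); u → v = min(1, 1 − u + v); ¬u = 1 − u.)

-0.54

Gödel evaluation:
  ¬b: Gödel ¬ of 0.46 = 0 (operand ≠ 0)
  (a ∧ b) = min(0.87, 0.46) = 0.46
  ¬a: Gödel ¬ of 0.87 = 0 (operand ≠ 0)
  ((a ∧ b) ∨ ¬a) = max(0.46, 0) = 0.46
  (((a ∧ b) ∨ ¬a) → b): 0.46 ≤ 0.46, so result = 1
  (¬b ∧ (((a ∧ b) ∨ ¬a) → b)) = min(0, 1) = 0
  Gödel value = 0
Łukasiewicz evaluation:
  ¬b: Łukasiewicz ¬ gives 1 − 0.46 = 0.54
  (a ∧ b) = min(0.87, 0.46) = 0.46
  ¬a: Łukasiewicz ¬ gives 1 − 0.87 = 0.13
  ((a ∧ b) ∨ ¬a) = max(0.46, 0.13) = 0.46
  (((a ∧ b) ∨ ¬a) → b): min(1, 1 − 0.46 + 0.46) = 1
  (¬b ∧ (((a ∧ b) ∨ ¬a) → b)) = min(0.54, 1) = 0.54
  Łukasiewicz value = 0.54
Difference: 0 − 0.54 = -0.54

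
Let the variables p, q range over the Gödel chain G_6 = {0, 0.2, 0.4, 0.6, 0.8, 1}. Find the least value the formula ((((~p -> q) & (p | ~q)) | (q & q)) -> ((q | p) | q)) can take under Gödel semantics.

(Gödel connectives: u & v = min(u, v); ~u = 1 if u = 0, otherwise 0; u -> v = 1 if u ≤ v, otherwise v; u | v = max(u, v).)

0.20

The minimum is attained at p = 0.2, q = 0:
  ~p: Gödel ¬ of 0.2 = 0 (operand ≠ 0)
  (~p -> q): 0 ≤ 0, so result = 1
  ~q: Gödel ¬ of 0 = 1 (operand is 0)
  (p | ~q) = max(0.2, 1) = 1
  ((~p -> q) & (p | ~q)) = min(1, 1) = 1
  (q & q) = min(0, 0) = 0
  (((~p -> q) & (p | ~q)) | (q & q)) = max(1, 0) = 1
  (q | p) = max(0, 0.2) = 0.2
  ((q | p) | q) = max(0.2, 0) = 0.2
  ((((~p -> q) & (p | ~q)) | (q & q)) -> ((q | p) | q)): 1 > 0.2, so result = 0.2
Checking all 36 assignments confirms none give a value below 0.20.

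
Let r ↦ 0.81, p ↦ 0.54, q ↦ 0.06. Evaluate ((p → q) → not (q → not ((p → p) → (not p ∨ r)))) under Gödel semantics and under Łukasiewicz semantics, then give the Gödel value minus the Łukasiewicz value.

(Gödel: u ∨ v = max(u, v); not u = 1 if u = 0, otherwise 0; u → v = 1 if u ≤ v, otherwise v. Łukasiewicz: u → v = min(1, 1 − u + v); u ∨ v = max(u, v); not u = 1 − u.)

Gödel evaluation:
  (p → q): 0.54 > 0.06, so result = 0.06
  (p → p): 0.54 ≤ 0.54, so result = 1
  not p: Gödel ¬ of 0.54 = 0 (operand ≠ 0)
  (not p ∨ r) = max(0, 0.81) = 0.81
  ((p → p) → (not p ∨ r)): 1 > 0.81, so result = 0.81
  not ((p → p) → (not p ∨ r)): Gödel ¬ of 0.81 = 0 (operand ≠ 0)
  (q → not ((p → p) → (not p ∨ r))): 0.06 > 0, so result = 0
  not (q → not ((p → p) → (not p ∨ r))): Gödel ¬ of 0 = 1 (operand is 0)
  ((p → q) → not (q → not ((p → p) → (not p ∨ r)))): 0.06 ≤ 1, so result = 1
  Gödel value = 1
Łukasiewicz evaluation:
  (p → q): min(1, 1 − 0.54 + 0.06) = 0.52
  (p → p): min(1, 1 − 0.54 + 0.54) = 1
  not p: Łukasiewicz ¬ gives 1 − 0.54 = 0.46
  (not p ∨ r) = max(0.46, 0.81) = 0.81
  ((p → p) → (not p ∨ r)): min(1, 1 − 1 + 0.81) = 0.81
  not ((p → p) → (not p ∨ r)): Łukasiewicz ¬ gives 1 − 0.81 = 0.19
  (q → not ((p → p) → (not p ∨ r))): min(1, 1 − 0.06 + 0.19) = 1
  not (q → not ((p → p) → (not p ∨ r))): Łukasiewicz ¬ gives 1 − 1 = 0
  ((p → q) → not (q → not ((p → p) → (not p ∨ r)))): min(1, 1 − 0.52 + 0) = 0.48
  Łukasiewicz value = 0.48
Difference: 1 − 0.48 = 0.52

0.52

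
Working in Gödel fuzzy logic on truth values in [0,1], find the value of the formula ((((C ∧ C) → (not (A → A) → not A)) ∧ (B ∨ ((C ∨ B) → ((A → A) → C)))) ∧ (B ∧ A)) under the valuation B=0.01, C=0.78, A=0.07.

0.01

(C ∧ C) = min(0.78, 0.78) = 0.78
(A → A): 0.07 ≤ 0.07, so result = 1
not (A → A): Gödel ¬ of 1 = 0 (operand ≠ 0)
not A: Gödel ¬ of 0.07 = 0 (operand ≠ 0)
(not (A → A) → not A): 0 ≤ 0, so result = 1
((C ∧ C) → (not (A → A) → not A)): 0.78 ≤ 1, so result = 1
(C ∨ B) = max(0.78, 0.01) = 0.78
(A → A): 0.07 ≤ 0.07, so result = 1
((A → A) → C): 1 > 0.78, so result = 0.78
((C ∨ B) → ((A → A) → C)): 0.78 ≤ 0.78, so result = 1
(B ∨ ((C ∨ B) → ((A → A) → C))) = max(0.01, 1) = 1
(((C ∧ C) → (not (A → A) → not A)) ∧ (B ∨ ((C ∨ B) → ((A → A) → C)))) = min(1, 1) = 1
(B ∧ A) = min(0.01, 0.07) = 0.01
((((C ∧ C) → (not (A → A) → not A)) ∧ (B ∨ ((C ∨ B) → ((A → A) → C)))) ∧ (B ∧ A)) = min(1, 0.01) = 0.01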